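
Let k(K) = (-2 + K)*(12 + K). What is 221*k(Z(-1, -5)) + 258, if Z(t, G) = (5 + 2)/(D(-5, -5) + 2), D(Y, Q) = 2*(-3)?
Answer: -131787/16 ≈ -8236.7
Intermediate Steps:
D(Y, Q) = -6
Z(t, G) = -7/4 (Z(t, G) = (5 + 2)/(-6 + 2) = 7/(-4) = 7*(-1/4) = -7/4)
221*k(Z(-1, -5)) + 258 = 221*(-24 + (-7/4)**2 + 10*(-7/4)) + 258 = 221*(-24 + 49/16 - 35/2) + 258 = 221*(-615/16) + 258 = -135915/16 + 258 = -131787/16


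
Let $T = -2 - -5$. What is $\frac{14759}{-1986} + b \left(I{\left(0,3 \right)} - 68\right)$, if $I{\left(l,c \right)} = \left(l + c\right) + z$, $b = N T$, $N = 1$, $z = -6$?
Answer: $- \frac{437777}{1986} \approx -220.43$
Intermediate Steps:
$T = 3$ ($T = -2 + 5 = 3$)
$b = 3$ ($b = 1 \cdot 3 = 3$)
$I{\left(l,c \right)} = -6 + c + l$ ($I{\left(l,c \right)} = \left(l + c\right) - 6 = \left(c + l\right) - 6 = -6 + c + l$)
$\frac{14759}{-1986} + b \left(I{\left(0,3 \right)} - 68\right) = \frac{14759}{-1986} + 3 \left(\left(-6 + 3 + 0\right) - 68\right) = 14759 \left(- \frac{1}{1986}\right) + 3 \left(-3 - 68\right) = - \frac{14759}{1986} + 3 \left(-71\right) = - \frac{14759}{1986} - 213 = - \frac{437777}{1986}$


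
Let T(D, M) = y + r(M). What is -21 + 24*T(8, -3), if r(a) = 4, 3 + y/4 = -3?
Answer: -501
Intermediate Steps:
y = -24 (y = -12 + 4*(-3) = -12 - 12 = -24)
T(D, M) = -20 (T(D, M) = -24 + 4 = -20)
-21 + 24*T(8, -3) = -21 + 24*(-20) = -21 - 480 = -501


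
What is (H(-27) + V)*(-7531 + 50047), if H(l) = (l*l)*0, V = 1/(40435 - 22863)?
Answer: 10629/4393 ≈ 2.4195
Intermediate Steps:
V = 1/17572 ≈ 5.6909e-5
H(l) = 0 (H(l) = l**2*0 = 0)
(H(-27) + V)*(-7531 + 50047) = (0 + 1/17572)*(-7531 + 50047) = (1/17572)*42516 = 10629/4393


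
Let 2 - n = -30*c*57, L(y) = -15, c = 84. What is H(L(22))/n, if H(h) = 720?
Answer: 360/71821 ≈ 0.0050125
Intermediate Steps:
n = 143642 (n = 2 - (-30*84)*57 = 2 - (-2520)*57 = 2 - 1*(-143640) = 2 + 143640 = 143642)
H(L(22))/n = 720/143642 = 720*(1/143642) = 360/71821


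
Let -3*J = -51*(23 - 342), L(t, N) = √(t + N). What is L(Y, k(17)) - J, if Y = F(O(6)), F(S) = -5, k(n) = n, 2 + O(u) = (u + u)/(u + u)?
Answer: 5423 + 2*√3 ≈ 5426.5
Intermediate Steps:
O(u) = -1 (O(u) = -2 + (u + u)/(u + u) = -2 + (2*u)/((2*u)) = -2 + (2*u)*(1/(2*u)) = -2 + 1 = -1)
Y = -5
L(t, N) = √(N + t)
J = -5423 (J = -(-17)*(23 - 342) = -(-17)*(-319) = -⅓*16269 = -5423)
L(Y, k(17)) - J = √(17 - 5) - 1*(-5423) = √12 + 5423 = 2*√3 + 5423 = 5423 + 2*√3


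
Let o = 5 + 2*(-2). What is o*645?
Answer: 645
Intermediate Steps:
o = 1 (o = 5 - 4 = 1)
o*645 = 1*645 = 645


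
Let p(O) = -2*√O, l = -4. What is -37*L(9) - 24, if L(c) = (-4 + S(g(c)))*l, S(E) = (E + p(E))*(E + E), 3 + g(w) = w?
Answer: 10040 - 3552*√6 ≈ 1339.4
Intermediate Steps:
g(w) = -3 + w
S(E) = 2*E*(E - 2*√E) (S(E) = (E - 2*√E)*(E + E) = (E - 2*√E)*(2*E) = 2*E*(E - 2*√E))
L(c) = 16 - 8*(-3 + c)² + 16*(-3 + c)^(3/2) (L(c) = (-4 + (-4*(-3 + c)^(3/2) + 2*(-3 + c)²))*(-4) = (-4 - 4*(-3 + c)^(3/2) + 2*(-3 + c)²)*(-4) = 16 - 8*(-3 + c)² + 16*(-3 + c)^(3/2))
-37*L(9) - 24 = -37*(16 + 8*(-3 + 9)*(3 - 1*9 + 2*√(-3 + 9))) - 24 = -37*(16 + 8*6*(3 - 9 + 2*√6)) - 24 = -37*(16 + 8*6*(-6 + 2*√6)) - 24 = -37*(16 + (-288 + 96*√6)) - 24 = -37*(-272 + 96*√6) - 24 = (10064 - 3552*√6) - 24 = 10040 - 3552*√6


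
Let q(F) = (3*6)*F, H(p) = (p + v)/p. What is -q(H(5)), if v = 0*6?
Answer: -18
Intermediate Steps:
v = 0
H(p) = 1 (H(p) = (p + 0)/p = p/p = 1)
q(F) = 18*F
-q(H(5)) = -18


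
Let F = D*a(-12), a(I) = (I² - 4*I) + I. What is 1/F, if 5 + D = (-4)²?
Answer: 1/1980 ≈ 0.00050505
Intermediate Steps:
D = 11 (D = -5 + (-4)² = -5 + 16 = 11)
a(I) = I² - 3*I
F = 1980 (F = 11*(-12*(-3 - 12)) = 11*(-12*(-15)) = 11*180 = 1980)
1/F = 1/1980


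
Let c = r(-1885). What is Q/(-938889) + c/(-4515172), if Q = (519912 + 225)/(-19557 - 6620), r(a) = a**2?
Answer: -9702924319899429/12330080538215524 ≈ -0.78693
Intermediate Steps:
c = 3553225 (c = (-1885)**2 = 3553225)
Q = -520137/26177 (Q = 520137/(-26177) = 520137*(-1/26177) = -520137/26177 ≈ -19.870)
Q/(-938889) + c/(-4515172) = -520137/26177/(-938889) + 3553225/(-4515172) = -520137/26177*(-1/938889) + 3553225*(-1/4515172) = 57793/2730810817 - 3553225/4515172 = -9702924319899429/12330080538215524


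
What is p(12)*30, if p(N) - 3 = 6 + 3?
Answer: 360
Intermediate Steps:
p(N) = 12 (p(N) = 3 + (6 + 3) = 3 + 9 = 12)
p(12)*30 = 12*30 = 360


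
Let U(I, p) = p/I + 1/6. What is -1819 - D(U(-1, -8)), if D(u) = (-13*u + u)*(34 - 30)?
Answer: -1427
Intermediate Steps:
U(I, p) = 1/6 + p/I (U(I, p) = p/I + 1*(1/6) = p/I + 1/6 = 1/6 + p/I)
D(u) = -48*u (D(u) = -12*u*4 = -48*u)
-1819 - D(U(-1, -8)) = -1819 - (-48)*(-8 + (1/6)*(-1))/(-1) = -1819 - (-48)*(-(-8 - 1/6)) = -1819 - (-48)*(-1*(-49/6)) = -1819 - (-48)*49/6 = -1819 - 1*(-392) = -1819 + 392 = -1427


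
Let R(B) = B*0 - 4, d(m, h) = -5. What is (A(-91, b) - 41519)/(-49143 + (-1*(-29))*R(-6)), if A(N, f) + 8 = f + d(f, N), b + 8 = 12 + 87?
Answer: 41441/49259 ≈ 0.84129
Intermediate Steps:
R(B) = -4 (R(B) = 0 - 4 = -4)
b = 91 (b = -8 + (12 + 87) = -8 + 99 = 91)
A(N, f) = -13 + f (A(N, f) = -8 + (f - 5) = -8 + (-5 + f) = -13 + f)
(A(-91, b) - 41519)/(-49143 + (-1*(-29))*R(-6)) = ((-13 + 91) - 41519)/(-49143 - 1*(-29)*(-4)) = (78 - 41519)/(-49143 + 29*(-4)) = -41441/(-49143 - 116) = -41441/(-49259) = -41441*(-1/49259) = 41441/49259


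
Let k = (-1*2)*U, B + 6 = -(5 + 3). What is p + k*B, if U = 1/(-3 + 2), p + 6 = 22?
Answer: -12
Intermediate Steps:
p = 16 (p = -6 + 22 = 16)
U = -1 (U = 1/(-1) = -1)
B = -14 (B = -6 - (5 + 3) = -6 - 1*8 = -6 - 8 = -14)
k = 2 (k = -1*2*(-1) = -2*(-1) = 2)
p + k*B = 16 + 2*(-14) = 16 - 28 = -12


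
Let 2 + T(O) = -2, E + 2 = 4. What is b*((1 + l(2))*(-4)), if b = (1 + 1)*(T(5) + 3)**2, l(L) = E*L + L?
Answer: -56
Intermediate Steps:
E = 2 (E = -2 + 4 = 2)
T(O) = -4 (T(O) = -2 - 2 = -4)
l(L) = 3*L (l(L) = 2*L + L = 3*L)
b = 2 (b = (1 + 1)*(-4 + 3)**2 = 2*(-1)**2 = 2*1 = 2)
b*((1 + l(2))*(-4)) = 2*((1 + 3*2)*(-4)) = 2*((1 + 6)*(-4)) = 2*(7*(-4)) = 2*(-28) = -56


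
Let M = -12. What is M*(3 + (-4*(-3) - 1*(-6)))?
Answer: -252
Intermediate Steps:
M*(3 + (-4*(-3) - 1*(-6))) = -12*(3 + (-4*(-3) - 1*(-6))) = -12*(3 + (12 + 6)) = -12*(3 + 18) = -12*21 = -252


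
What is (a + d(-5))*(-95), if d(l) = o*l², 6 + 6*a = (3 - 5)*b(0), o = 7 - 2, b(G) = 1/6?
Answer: -211945/18 ≈ -11775.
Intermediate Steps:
b(G) = ⅙
o = 5
a = -19/18 (a = -1 + ((3 - 5)*(⅙))/6 = -1 + (-2*⅙)/6 = -1 + (⅙)*(-⅓) = -1 - 1/18 = -19/18 ≈ -1.0556)
d(l) = 5*l²
(a + d(-5))*(-95) = (-19/18 + 5*(-5)²)*(-95) = (-19/18 + 5*25)*(-95) = (-19/18 + 125)*(-95) = (2231/18)*(-95) = -211945/18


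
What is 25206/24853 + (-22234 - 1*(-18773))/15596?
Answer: 307096543/387607388 ≈ 0.79229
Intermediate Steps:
25206/24853 + (-22234 - 1*(-18773))/15596 = 25206*(1/24853) + (-22234 + 18773)*(1/15596) = 25206/24853 - 3461*1/15596 = 25206/24853 - 3461/15596 = 307096543/387607388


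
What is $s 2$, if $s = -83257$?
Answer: $-166514$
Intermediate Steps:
$s 2 = \left(-83257\right) 2 = -166514$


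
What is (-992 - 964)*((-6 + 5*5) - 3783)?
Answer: 7362384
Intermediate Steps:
(-992 - 964)*((-6 + 5*5) - 3783) = -1956*((-6 + 25) - 3783) = -1956*(19 - 3783) = -1956*(-3764) = 7362384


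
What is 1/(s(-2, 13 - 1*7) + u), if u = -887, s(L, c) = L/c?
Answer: -3/2662 ≈ -0.0011270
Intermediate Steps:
1/(s(-2, 13 - 1*7) + u) = 1/(-2/(13 - 1*7) - 887) = 1/(-2/(13 - 7) - 887) = 1/(-2/6 - 887) = 1/(-2*⅙ - 887) = 1/(-⅓ - 887) = 1/(-2662/3) = -3/2662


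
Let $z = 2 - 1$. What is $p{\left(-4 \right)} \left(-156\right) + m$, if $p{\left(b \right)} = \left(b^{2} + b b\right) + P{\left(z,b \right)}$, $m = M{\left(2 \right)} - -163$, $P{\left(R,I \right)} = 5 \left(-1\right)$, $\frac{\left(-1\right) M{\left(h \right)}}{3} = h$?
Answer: $-4055$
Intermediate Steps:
$M{\left(h \right)} = - 3 h$
$z = 1$ ($z = 2 - 1 = 1$)
$P{\left(R,I \right)} = -5$
$m = 157$ ($m = \left(-3\right) 2 - -163 = -6 + 163 = 157$)
$p{\left(b \right)} = -5 + 2 b^{2}$ ($p{\left(b \right)} = \left(b^{2} + b b\right) - 5 = \left(b^{2} + b^{2}\right) - 5 = 2 b^{2} - 5 = -5 + 2 b^{2}$)
$p{\left(-4 \right)} \left(-156\right) + m = \left(-5 + 2 \left(-4\right)^{2}\right) \left(-156\right) + 157 = \left(-5 + 2 \cdot 16\right) \left(-156\right) + 157 = \left(-5 + 32\right) \left(-156\right) + 157 = 27 \left(-156\right) + 157 = -4212 + 157 = -4055$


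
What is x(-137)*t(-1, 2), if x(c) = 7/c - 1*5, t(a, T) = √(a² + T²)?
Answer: -692*√5/137 ≈ -11.295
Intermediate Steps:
t(a, T) = √(T² + a²)
x(c) = -5 + 7/c (x(c) = 7/c - 5 = -5 + 7/c)
x(-137)*t(-1, 2) = (-5 + 7/(-137))*√(2² + (-1)²) = (-5 + 7*(-1/137))*√(4 + 1) = (-5 - 7/137)*√5 = -692*√5/137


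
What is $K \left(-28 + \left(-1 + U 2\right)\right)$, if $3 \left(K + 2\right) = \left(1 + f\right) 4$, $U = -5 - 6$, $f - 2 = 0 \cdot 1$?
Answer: $-102$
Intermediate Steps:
$f = 2$ ($f = 2 + 0 \cdot 1 = 2 + 0 = 2$)
$U = -11$ ($U = -5 - 6 = -11$)
$K = 2$ ($K = -2 + \frac{\left(1 + 2\right) 4}{3} = -2 + \frac{3 \cdot 4}{3} = -2 + \frac{1}{3} \cdot 12 = -2 + 4 = 2$)
$K \left(-28 + \left(-1 + U 2\right)\right) = 2 \left(-28 - 23\right) = 2 \left(-51\right) = -102$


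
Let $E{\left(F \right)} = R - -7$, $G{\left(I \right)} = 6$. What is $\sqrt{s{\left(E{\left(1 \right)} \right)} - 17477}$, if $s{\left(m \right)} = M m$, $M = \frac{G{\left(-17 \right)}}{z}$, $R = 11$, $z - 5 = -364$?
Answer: $\frac{i \sqrt{2252492009}}{359} \approx 132.2 i$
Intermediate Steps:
$z = -359$ ($z = 5 - 364 = -359$)
$E{\left(F \right)} = 18$ ($E{\left(F \right)} = 11 - -7 = 11 + 7 = 18$)
$M = - \frac{6}{359}$ ($M = \frac{6}{-359} = 6 \left(- \frac{1}{359}\right) = - \frac{6}{359} \approx -0.016713$)
$s{\left(m \right)} = - \frac{6 m}{359}$
$\sqrt{s{\left(E{\left(1 \right)} \right)} - 17477} = \sqrt{\left(- \frac{6}{359}\right) 18 - 17477} = \sqrt{- \frac{108}{359} - 17477} = \sqrt{- \frac{6274351}{359}} = \frac{i \sqrt{2252492009}}{359}$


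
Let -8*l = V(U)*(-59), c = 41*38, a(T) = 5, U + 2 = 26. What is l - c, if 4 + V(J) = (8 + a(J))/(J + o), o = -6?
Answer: -227833/144 ≈ -1582.2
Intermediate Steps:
U = 24 (U = -2 + 26 = 24)
V(J) = -4 + 13/(-6 + J) (V(J) = -4 + (8 + 5)/(J - 6) = -4 + 13/(-6 + J))
c = 1558
l = -3481/144 (l = -(37 - 4*24)/(-6 + 24)*(-59)/8 = -(37 - 96)/18*(-59)/8 = -(1/18)*(-59)*(-59)/8 = -(-59)*(-59)/144 = -1/8*3481/18 = -3481/144 ≈ -24.174)
l - c = -3481/144 - 1*1558 = -3481/144 - 1558 = -227833/144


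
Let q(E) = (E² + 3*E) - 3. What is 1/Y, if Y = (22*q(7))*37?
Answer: 1/54538 ≈ 1.8336e-5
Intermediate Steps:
q(E) = -3 + E² + 3*E
Y = 54538 (Y = (22*(-3 + 7² + 3*7))*37 = (22*(-3 + 49 + 21))*37 = (22*67)*37 = 1474*37 = 54538)
1/Y = 1/54538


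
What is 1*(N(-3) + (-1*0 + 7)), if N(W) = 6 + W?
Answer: 10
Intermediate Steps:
1*(N(-3) + (-1*0 + 7)) = 1*((6 - 3) + (-1*0 + 7)) = 1*(3 + (0 + 7)) = 1*(3 + 7) = 1*10 = 10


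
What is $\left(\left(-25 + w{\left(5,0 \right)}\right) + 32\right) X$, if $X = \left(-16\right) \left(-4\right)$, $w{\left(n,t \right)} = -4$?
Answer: $192$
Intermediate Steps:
$X = 64$
$\left(\left(-25 + w{\left(5,0 \right)}\right) + 32\right) X = \left(\left(-25 - 4\right) + 32\right) 64 = \left(-29 + 32\right) 64 = 3 \cdot 64 = 192$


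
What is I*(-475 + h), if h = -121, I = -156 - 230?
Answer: 230056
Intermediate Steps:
I = -386
I*(-475 + h) = -386*(-475 - 121) = -386*(-596) = 230056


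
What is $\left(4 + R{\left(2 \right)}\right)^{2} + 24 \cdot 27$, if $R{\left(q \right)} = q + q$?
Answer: $712$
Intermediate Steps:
$R{\left(q \right)} = 2 q$
$\left(4 + R{\left(2 \right)}\right)^{2} + 24 \cdot 27 = \left(4 + 2 \cdot 2\right)^{2} + 24 \cdot 27 = \left(4 + 4\right)^{2} + 648 = 8^{2} + 648 = 64 + 648 = 712$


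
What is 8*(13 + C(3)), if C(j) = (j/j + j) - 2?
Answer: 120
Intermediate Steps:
C(j) = -1 + j (C(j) = (1 + j) - 2 = -1 + j)
8*(13 + C(3)) = 8*(13 + (-1 + 3)) = 8*(13 + 2) = 8*15 = 120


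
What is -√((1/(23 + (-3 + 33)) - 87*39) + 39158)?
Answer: -√100463938/53 ≈ -189.12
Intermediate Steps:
-√((1/(23 + (-3 + 33)) - 87*39) + 39158) = -√((1/(23 + 30) - 3393) + 39158) = -√((1/53 - 3393) + 39158) = -√(-179828/53 + 39158) = -√(1895546/53) = -√100463938/53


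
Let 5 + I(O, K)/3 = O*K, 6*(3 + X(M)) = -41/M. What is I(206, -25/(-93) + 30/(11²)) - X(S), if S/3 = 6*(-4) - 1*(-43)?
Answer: 394438067/1282842 ≈ 307.47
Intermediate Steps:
S = 57 (S = 3*(6*(-4) - 1*(-43)) = 3*(-24 + 43) = 3*19 = 57)
X(M) = -3 - 41/(6*M) (X(M) = -3 + (-41/M)/6 = -3 - 41/(6*M))
I(O, K) = -15 + 3*K*O (I(O, K) = -15 + 3*(O*K) = -15 + 3*(K*O) = -15 + 3*K*O)
I(206, -25/(-93) + 30/(11²)) - X(S) = (-15 + 3*(-25/(-93) + 30/(11²))*206) - (-3 - 41/6/57) = (-15 + 3*(-25*(-1/93) + 30/121)*206) - (-3 - 41/6*1/57) = (-15 + 3*(25/93 + 30*(1/121))*206) - (-3 - 41/342) = (-15 + 3*(25/93 + 30/121)*206) - 1*(-1067/342) = (-15 + 3*(5815/11253)*206) + 1067/342 = (-15 + 1197890/3751) + 1067/342 = 1141625/3751 + 1067/342 = 394438067/1282842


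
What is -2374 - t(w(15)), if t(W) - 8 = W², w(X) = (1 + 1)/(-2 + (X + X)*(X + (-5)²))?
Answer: -854663983/358801 ≈ -2382.0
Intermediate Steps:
w(X) = 2/(-2 + 2*X*(25 + X)) (w(X) = 2/(-2 + (2*X)*(X + 25)) = 2/(-2 + (2*X)*(25 + X)) = 2/(-2 + 2*X*(25 + X)))
t(W) = 8 + W²
-2374 - t(w(15)) = -2374 - (8 + (1/(-1 + 15² + 25*15))²) = -2374 - (8 + (1/(-1 + 225 + 375))²) = -2374 - (8 + (1/599)²) = -2374 - (8 + 1/358801) = -2374 - 1*2870409/358801 = -2374 - 2870409/358801 = -854663983/358801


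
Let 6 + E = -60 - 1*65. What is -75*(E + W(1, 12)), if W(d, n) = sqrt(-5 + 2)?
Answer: 9825 - 75*I*sqrt(3) ≈ 9825.0 - 129.9*I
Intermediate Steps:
E = -131 (E = -6 + (-60 - 1*65) = -6 + (-60 - 65) = -6 - 125 = -131)
W(d, n) = I*sqrt(3) (W(d, n) = sqrt(-3) = I*sqrt(3))
-75*(E + W(1, 12)) = -75*(-131 + I*sqrt(3)) = 9825 - 75*I*sqrt(3)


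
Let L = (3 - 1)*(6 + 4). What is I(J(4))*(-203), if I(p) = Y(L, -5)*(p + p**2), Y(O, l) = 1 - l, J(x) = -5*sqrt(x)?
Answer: -109620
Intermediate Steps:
L = 20 (L = 2*10 = 20)
I(p) = 6*p + 6*p**2 (I(p) = (1 - 1*(-5))*(p + p**2) = (1 + 5)*(p + p**2) = 6*(p + p**2) = 6*p + 6*p**2)
I(J(4))*(-203) = (6*(-5*sqrt(4))*(1 - 5*sqrt(4)))*(-203) = (6*(-5*2)*(1 - 5*2))*(-203) = (6*(-10)*(1 - 10))*(-203) = (6*(-10)*(-9))*(-203) = 540*(-203) = -109620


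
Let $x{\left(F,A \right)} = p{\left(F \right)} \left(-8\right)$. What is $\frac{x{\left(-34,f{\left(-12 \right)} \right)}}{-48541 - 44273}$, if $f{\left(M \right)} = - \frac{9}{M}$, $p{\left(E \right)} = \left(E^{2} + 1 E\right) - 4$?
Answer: $\frac{4472}{46407} \approx 0.096365$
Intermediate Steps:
$p{\left(E \right)} = -4 + E + E^{2}$ ($p{\left(E \right)} = \left(E^{2} + E\right) - 4 = \left(E + E^{2}\right) - 4 = -4 + E + E^{2}$)
$x{\left(F,A \right)} = 32 - 8 F - 8 F^{2}$ ($x{\left(F,A \right)} = \left(-4 + F + F^{2}\right) \left(-8\right) = 32 - 8 F - 8 F^{2}$)
$\frac{x{\left(-34,f{\left(-12 \right)} \right)}}{-48541 - 44273} = \frac{32 - -272 - 8 \left(-34\right)^{2}}{-48541 - 44273} = \frac{32 + 272 - 9248}{-92814} = \left(32 + 272 - 9248\right) \left(- \frac{1}{92814}\right) = \left(-8944\right) \left(- \frac{1}{92814}\right) = \frac{4472}{46407}$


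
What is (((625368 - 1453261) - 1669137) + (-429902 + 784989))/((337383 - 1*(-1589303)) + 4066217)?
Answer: -2141943/5992903 ≈ -0.35741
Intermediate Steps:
(((625368 - 1453261) - 1669137) + (-429902 + 784989))/((337383 - 1*(-1589303)) + 4066217) = ((-827893 - 1669137) + 355087)/((337383 + 1589303) + 4066217) = (-2497030 + 355087)/(1926686 + 4066217) = -2141943/5992903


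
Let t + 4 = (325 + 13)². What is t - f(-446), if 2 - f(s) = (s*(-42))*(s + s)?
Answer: -16594706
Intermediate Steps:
f(s) = 2 + 84*s² (f(s) = 2 - s*(-42)*(s + s) = 2 - (-42*s)*2*s = 2 - (-84)*s² = 2 + 84*s²)
t = 114240 (t = -4 + (325 + 13)² = -4 + 338² = -4 + 114244 = 114240)
t - f(-446) = 114240 - (2 + 84*(-446)²) = 114240 - (2 + 84*198916) = 114240 - (2 + 16708944) = 114240 - 1*16708946 = 114240 - 16708946 = -16594706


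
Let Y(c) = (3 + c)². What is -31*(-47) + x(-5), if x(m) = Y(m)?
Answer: 1461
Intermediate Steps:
x(m) = (3 + m)²
-31*(-47) + x(-5) = -31*(-47) + (3 - 5)² = 1457 + (-2)² = 1457 + 4 = 1461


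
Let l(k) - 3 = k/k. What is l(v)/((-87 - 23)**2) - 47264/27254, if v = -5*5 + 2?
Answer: -71473173/41221675 ≈ -1.7339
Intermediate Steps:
v = -23 (v = -25 + 2 = -23)
l(k) = 4 (l(k) = 3 + k/k = 3 + 1 = 4)
l(v)/((-87 - 23)**2) - 47264/27254 = 4/((-87 - 23)**2) - 47264/27254 = 4/((-110)**2) - 47264*1/27254 = 4/12100 - 23632/13627 = 4*(1/12100) - 23632/13627 = 1/3025 - 23632/13627 = -71473173/41221675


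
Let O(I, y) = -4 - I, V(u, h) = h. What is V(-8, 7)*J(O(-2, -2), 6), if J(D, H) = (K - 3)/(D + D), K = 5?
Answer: -7/2 ≈ -3.5000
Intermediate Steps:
J(D, H) = 1/D (J(D, H) = (5 - 3)/(D + D) = 2/((2*D)) = 2*(1/(2*D)) = 1/D)
V(-8, 7)*J(O(-2, -2), 6) = 7/(-4 - 1*(-2)) = 7/(-4 + 2) = 7/(-2) = 7*(-½) = -7/2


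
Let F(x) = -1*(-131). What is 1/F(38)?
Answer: 1/131 ≈ 0.0076336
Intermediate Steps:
F(x) = 131
1/F(38) = 1/131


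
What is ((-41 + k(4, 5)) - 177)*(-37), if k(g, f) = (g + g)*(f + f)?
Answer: 5106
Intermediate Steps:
k(g, f) = 4*f*g (k(g, f) = (2*g)*(2*f) = 4*f*g)
((-41 + k(4, 5)) - 177)*(-37) = ((-41 + 4*5*4) - 177)*(-37) = ((-41 + 80) - 177)*(-37) = (39 - 177)*(-37) = -138*(-37) = 5106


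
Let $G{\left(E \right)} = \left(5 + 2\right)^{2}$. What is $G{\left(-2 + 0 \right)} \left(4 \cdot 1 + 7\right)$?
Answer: $539$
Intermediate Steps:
$G{\left(E \right)} = 49$ ($G{\left(E \right)} = 7^{2} = 49$)
$G{\left(-2 + 0 \right)} \left(4 \cdot 1 + 7\right) = 49 \left(4 \cdot 1 + 7\right) = 49 \left(4 + 7\right) = 49 \cdot 11 = 539$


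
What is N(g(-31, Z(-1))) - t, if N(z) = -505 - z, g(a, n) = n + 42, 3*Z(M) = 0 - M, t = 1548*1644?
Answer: -7636378/3 ≈ -2.5455e+6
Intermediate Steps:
t = 2544912
Z(M) = -M/3 (Z(M) = (0 - M)/3 = (-M)/3 = -M/3)
g(a, n) = 42 + n
N(g(-31, Z(-1))) - t = (-505 - (42 - ⅓*(-1))) - 1*2544912 = (-505 - (42 + ⅓)) - 2544912 = (-505 - 1*127/3) - 2544912 = (-505 - 127/3) - 2544912 = -1642/3 - 2544912 = -7636378/3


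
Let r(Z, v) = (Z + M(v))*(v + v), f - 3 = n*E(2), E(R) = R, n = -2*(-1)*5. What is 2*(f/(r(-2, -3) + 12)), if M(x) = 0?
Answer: 23/12 ≈ 1.9167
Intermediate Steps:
n = 10 (n = 2*5 = 10)
f = 23 (f = 3 + 10*2 = 3 + 20 = 23)
r(Z, v) = 2*Z*v (r(Z, v) = (Z + 0)*(v + v) = Z*(2*v) = 2*Z*v)
2*(f/(r(-2, -3) + 12)) = 2*(23/(2*(-2)*(-3) + 12)) = 2*(23/(12 + 12)) = 2*(23/24) = 23/12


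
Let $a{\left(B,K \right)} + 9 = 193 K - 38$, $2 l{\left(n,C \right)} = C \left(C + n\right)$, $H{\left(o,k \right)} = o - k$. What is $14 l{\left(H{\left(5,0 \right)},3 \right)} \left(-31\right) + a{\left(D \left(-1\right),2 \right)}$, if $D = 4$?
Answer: $-4869$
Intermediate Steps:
$l{\left(n,C \right)} = \frac{C \left(C + n\right)}{2}$
$a{\left(B,K \right)} = -47 + 193 K$ ($a{\left(B,K \right)} = -9 + \left(193 K - 38\right) = -9 + \left(-38 + 193 K\right) = -47 + 193 K$)
$14 l{\left(H{\left(5,0 \right)},3 \right)} \left(-31\right) + a{\left(D \left(-1\right),2 \right)} = 14 \cdot \frac{1}{2} \cdot 3 \left(3 + \left(5 - 0\right)\right) \left(-31\right) + \left(-47 + 193 \cdot 2\right) = 14 \cdot \frac{1}{2} \cdot 3 \left(3 + \left(5 + 0\right)\right) \left(-31\right) + \left(-47 + 386\right) = 14 \cdot \frac{1}{2} \cdot 3 \left(3 + 5\right) \left(-31\right) + 339 = 14 \cdot \frac{1}{2} \cdot 3 \cdot 8 \left(-31\right) + 339 = 14 \cdot 12 \left(-31\right) + 339 = 168 \left(-31\right) + 339 = -5208 + 339 = -4869$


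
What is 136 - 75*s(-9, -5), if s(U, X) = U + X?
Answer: 1186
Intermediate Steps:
136 - 75*s(-9, -5) = 136 - 75*(-9 - 5) = 136 - 75*(-14) = 136 + 1050 = 1186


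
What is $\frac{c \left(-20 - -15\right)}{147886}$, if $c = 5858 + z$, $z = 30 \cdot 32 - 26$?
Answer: $- \frac{16980}{73943} \approx -0.22964$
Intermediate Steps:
$z = 934$ ($z = 960 - 26 = 934$)
$c = 6792$ ($c = 5858 + 934 = 6792$)
$\frac{c \left(-20 - -15\right)}{147886} = \frac{6792 \left(-20 - -15\right)}{147886} = 6792 \left(-20 + 15\right) \frac{1}{147886} = 6792 \left(-5\right) \frac{1}{147886} = \left(-33960\right) \frac{1}{147886} = - \frac{16980}{73943}$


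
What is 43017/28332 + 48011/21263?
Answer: 758306041/200807772 ≈ 3.7763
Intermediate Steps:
43017/28332 + 48011/21263 = 43017*(1/28332) + 48011*(1/21263) = 14339/9444 + 48011/21263 = 758306041/200807772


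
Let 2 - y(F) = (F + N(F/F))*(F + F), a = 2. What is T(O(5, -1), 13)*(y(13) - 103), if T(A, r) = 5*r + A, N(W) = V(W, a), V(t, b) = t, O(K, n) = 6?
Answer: -33015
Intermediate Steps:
N(W) = W
y(F) = 2 - 2*F*(1 + F) (y(F) = 2 - (F + F/F)*(F + F) = 2 - (F + 1)*2*F = 2 - (1 + F)*2*F = 2 - 2*F*(1 + F))
T(A, r) = A + 5*r
T(O(5, -1), 13)*(y(13) - 103) = (6 + 5*13)*((2 - 2*13 - 2*13²) - 103) = (6 + 65)*((2 - 26 - 2*169) - 103) = 71*((2 - 26 - 338) - 103) = 71*(-362 - 103) = 71*(-465) = -33015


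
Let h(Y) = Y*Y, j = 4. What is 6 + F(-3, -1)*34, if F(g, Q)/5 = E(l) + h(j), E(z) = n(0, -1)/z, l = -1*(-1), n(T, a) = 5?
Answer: 3576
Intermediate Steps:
h(Y) = Y²
l = 1
E(z) = 5/z
F(g, Q) = 105 (F(g, Q) = 5*(5/1 + 4²) = 5*(5*1 + 16) = 5*(5 + 16) = 5*21 = 105)
6 + F(-3, -1)*34 = 6 + 105*34 = 6 + 3570 = 3576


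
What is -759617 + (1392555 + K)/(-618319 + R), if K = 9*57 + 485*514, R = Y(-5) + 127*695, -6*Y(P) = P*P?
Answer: -2415857020481/3180349 ≈ -7.5962e+5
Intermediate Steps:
Y(P) = -P**2/6 (Y(P) = -P*P/6 = -P**2/6)
R = 529565/6 (R = -1/6*(-5)**2 + 127*695 = -1/6*25 + 88265 = -25/6 + 88265 = 529565/6 ≈ 88261.)
K = 249803 (K = 513 + 249290 = 249803)
-759617 + (1392555 + K)/(-618319 + R) = -759617 + (1392555 + 249803)/(-618319 + 529565/6) = -759617 + 1642358/(-3180349/6) = -759617 + 1642358*(-6/3180349) = -759617 - 9854148/3180349 = -2415857020481/3180349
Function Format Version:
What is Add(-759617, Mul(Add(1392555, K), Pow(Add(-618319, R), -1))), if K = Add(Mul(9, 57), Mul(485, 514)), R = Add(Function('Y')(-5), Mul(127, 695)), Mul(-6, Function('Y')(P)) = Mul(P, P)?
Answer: Rational(-2415857020481, 3180349) ≈ -7.5962e+5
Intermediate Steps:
Function('Y')(P) = Mul(Rational(-1, 6), Pow(P, 2)) (Function('Y')(P) = Mul(Rational(-1, 6), Mul(P, P)) = Mul(Rational(-1, 6), Pow(P, 2)))
R = Rational(529565, 6) (R = Add(Mul(Rational(-1, 6), Pow(-5, 2)), Mul(127, 695)) = Add(Mul(Rational(-1, 6), 25), 88265) = Add(Rational(-25, 6), 88265) = Rational(529565, 6) ≈ 88261.)
K = 249803 (K = Add(513, 249290) = 249803)
Add(-759617, Mul(Add(1392555, K), Pow(Add(-618319, R), -1))) = Add(-759617, Mul(Add(1392555, 249803), Pow(Add(-618319, Rational(529565, 6)), -1))) = Add(-759617, Mul(1642358, Pow(Rational(-3180349, 6), -1))) = Add(-759617, Mul(1642358, Rational(-6, 3180349))) = Add(-759617, Rational(-9854148, 3180349)) = Rational(-2415857020481, 3180349)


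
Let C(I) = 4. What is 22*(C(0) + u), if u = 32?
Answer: 792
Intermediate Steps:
22*(C(0) + u) = 22*(4 + 32) = 22*36 = 792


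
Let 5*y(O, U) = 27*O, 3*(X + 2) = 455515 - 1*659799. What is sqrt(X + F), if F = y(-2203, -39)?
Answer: I*sqrt(17998395)/15 ≈ 282.83*I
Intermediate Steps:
X = -204290/3 (X = -2 + (455515 - 1*659799)/3 = -2 + (455515 - 659799)/3 = -2 + (1/3)*(-204284) = -2 - 204284/3 = -204290/3 ≈ -68097.)
y(O, U) = 27*O/5 (y(O, U) = (27*O)/5 = 27*O/5)
F = -59481/5 (F = (27/5)*(-2203) = -59481/5 ≈ -11896.)
sqrt(X + F) = sqrt(-204290/3 - 59481/5) = sqrt(-1199893/15) = I*sqrt(17998395)/15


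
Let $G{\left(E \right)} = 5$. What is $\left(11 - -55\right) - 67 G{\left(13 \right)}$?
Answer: $-269$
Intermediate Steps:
$\left(11 - -55\right) - 67 G{\left(13 \right)} = \left(11 - -55\right) - 335 = \left(11 + 55\right) - 335 = 66 - 335 = -269$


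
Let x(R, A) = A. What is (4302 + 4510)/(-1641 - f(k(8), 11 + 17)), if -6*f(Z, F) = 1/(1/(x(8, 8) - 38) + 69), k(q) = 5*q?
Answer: -4558007/848806 ≈ -5.3699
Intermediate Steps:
f(Z, F) = -5/2069 (f(Z, F) = -1/(6*(1/(8 - 38) + 69)) = -1/(6*(1/(-30) + 69)) = -1/(6*(-1/30 + 69)) = -1/(6*2069/30) = -⅙*30/2069 = -5/2069)
(4302 + 4510)/(-1641 - f(k(8), 11 + 17)) = (4302 + 4510)/(-1641 - 1*(-5/2069)) = 8812/(-1641 + 5/2069) = 8812/(-3395224/2069) = 8812*(-2069/3395224) = -4558007/848806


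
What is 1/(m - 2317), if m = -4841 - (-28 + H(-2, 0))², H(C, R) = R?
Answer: -1/7942 ≈ -0.00012591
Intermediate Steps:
m = -5625 (m = -4841 - (-28 + 0)² = -4841 - 1*(-28)² = -4841 - 1*784 = -4841 - 784 = -5625)
1/(m - 2317) = 1/(-5625 - 2317) = 1/(-7942) = -1/7942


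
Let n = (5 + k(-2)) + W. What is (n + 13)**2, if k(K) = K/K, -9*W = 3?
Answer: 3136/9 ≈ 348.44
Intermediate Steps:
W = -1/3 (W = -1/9*3 = -1/3 ≈ -0.33333)
k(K) = 1
n = 17/3 (n = (5 + 1) - 1/3 = 6 - 1/3 = 17/3 ≈ 5.6667)
(n + 13)**2 = (17/3 + 13)**2 = (56/3)**2 = 3136/9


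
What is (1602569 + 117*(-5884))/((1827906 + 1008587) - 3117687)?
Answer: -914141/281194 ≈ -3.2509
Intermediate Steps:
(1602569 + 117*(-5884))/((1827906 + 1008587) - 3117687) = (1602569 - 688428)/(2836493 - 3117687) = 914141/(-281194) = 914141*(-1/281194) = -914141/281194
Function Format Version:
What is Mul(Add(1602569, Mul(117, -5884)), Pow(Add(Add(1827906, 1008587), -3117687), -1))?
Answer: Rational(-914141, 281194) ≈ -3.2509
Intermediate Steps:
Mul(Add(1602569, Mul(117, -5884)), Pow(Add(Add(1827906, 1008587), -3117687), -1)) = Mul(Add(1602569, -688428), Pow(Add(2836493, -3117687), -1)) = Mul(914141, Pow(-281194, -1)) = Mul(914141, Rational(-1, 281194)) = Rational(-914141, 281194)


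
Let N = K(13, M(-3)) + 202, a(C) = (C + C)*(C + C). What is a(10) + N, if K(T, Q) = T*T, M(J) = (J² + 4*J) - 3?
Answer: 771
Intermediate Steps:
M(J) = -3 + J² + 4*J
K(T, Q) = T²
a(C) = 4*C² (a(C) = (2*C)*(2*C) = 4*C²)
N = 371 (N = 13² + 202 = 169 + 202 = 371)
a(10) + N = 4*10² + 371 = 4*100 + 371 = 400 + 371 = 771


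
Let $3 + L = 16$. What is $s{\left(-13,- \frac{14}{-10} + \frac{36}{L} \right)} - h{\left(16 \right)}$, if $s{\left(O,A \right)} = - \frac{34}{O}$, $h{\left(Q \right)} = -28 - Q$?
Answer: $\frac{606}{13} \approx 46.615$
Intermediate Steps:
$L = 13$ ($L = -3 + 16 = 13$)
$s{\left(-13,- \frac{14}{-10} + \frac{36}{L} \right)} - h{\left(16 \right)} = - \frac{34}{-13} - \left(-28 - 16\right) = \left(-34\right) \left(- \frac{1}{13}\right) - \left(-28 - 16\right) = \frac{34}{13} - -44 = \frac{34}{13} + 44 = \frac{606}{13}$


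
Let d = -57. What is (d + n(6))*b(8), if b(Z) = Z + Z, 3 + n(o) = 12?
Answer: -768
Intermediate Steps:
n(o) = 9 (n(o) = -3 + 12 = 9)
b(Z) = 2*Z
(d + n(6))*b(8) = (-57 + 9)*(2*8) = -48*16 = -768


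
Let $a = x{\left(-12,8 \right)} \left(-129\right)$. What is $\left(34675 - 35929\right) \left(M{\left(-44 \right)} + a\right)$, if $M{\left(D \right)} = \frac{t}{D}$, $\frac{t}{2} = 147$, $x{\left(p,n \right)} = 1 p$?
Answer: $-1932813$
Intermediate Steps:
$x{\left(p,n \right)} = p$
$a = 1548$ ($a = \left(-12\right) \left(-129\right) = 1548$)
$t = 294$ ($t = 2 \cdot 147 = 294$)
$M{\left(D \right)} = \frac{294}{D}$
$\left(34675 - 35929\right) \left(M{\left(-44 \right)} + a\right) = \left(34675 - 35929\right) \left(\frac{294}{-44} + 1548\right) = - 1254 \left(294 \left(- \frac{1}{44}\right) + 1548\right) = - 1254 \left(- \frac{147}{22} + 1548\right) = \left(-1254\right) \frac{33909}{22} = -1932813$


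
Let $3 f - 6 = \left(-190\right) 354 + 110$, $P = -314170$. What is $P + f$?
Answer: $- \frac{1009654}{3} \approx -3.3655 \cdot 10^{5}$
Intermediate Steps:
$f = - \frac{67144}{3}$ ($f = 2 + \frac{\left(-190\right) 354 + 110}{3} = 2 + \frac{-67260 + 110}{3} = 2 + \frac{1}{3} \left(-67150\right) = 2 - \frac{67150}{3} = - \frac{67144}{3} \approx -22381.0$)
$P + f = -314170 - \frac{67144}{3} = - \frac{1009654}{3}$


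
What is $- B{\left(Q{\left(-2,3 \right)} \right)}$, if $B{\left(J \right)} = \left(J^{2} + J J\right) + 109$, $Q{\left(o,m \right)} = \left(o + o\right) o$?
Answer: $-237$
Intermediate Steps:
$Q{\left(o,m \right)} = 2 o^{2}$ ($Q{\left(o,m \right)} = 2 o o = 2 o^{2}$)
$B{\left(J \right)} = 109 + 2 J^{2}$ ($B{\left(J \right)} = \left(J^{2} + J^{2}\right) + 109 = 2 J^{2} + 109 = 109 + 2 J^{2}$)
$- B{\left(Q{\left(-2,3 \right)} \right)} = - (109 + 2 \left(2 \left(-2\right)^{2}\right)^{2}) = - (109 + 2 \left(2 \cdot 4\right)^{2}) = - (109 + 2 \cdot 8^{2}) = - (109 + 2 \cdot 64) = - (109 + 128) = \left(-1\right) 237 = -237$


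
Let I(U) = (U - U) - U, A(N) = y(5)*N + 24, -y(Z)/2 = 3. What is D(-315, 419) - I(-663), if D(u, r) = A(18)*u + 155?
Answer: 25952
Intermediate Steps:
y(Z) = -6 (y(Z) = -2*3 = -6)
A(N) = 24 - 6*N (A(N) = -6*N + 24 = 24 - 6*N)
I(U) = -U (I(U) = 0 - U = -U)
D(u, r) = 155 - 84*u (D(u, r) = (24 - 6*18)*u + 155 = (24 - 108)*u + 155 = -84*u + 155 = 155 - 84*u)
D(-315, 419) - I(-663) = (155 - 84*(-315)) - (-1)*(-663) = (155 + 26460) - 1*663 = 26615 - 663 = 25952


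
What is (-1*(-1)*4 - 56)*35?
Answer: -1820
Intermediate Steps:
(-1*(-1)*4 - 56)*35 = (1*4 - 56)*35 = (4 - 56)*35 = -52*35 = -1820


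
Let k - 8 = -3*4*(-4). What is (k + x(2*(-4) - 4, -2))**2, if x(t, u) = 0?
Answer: 3136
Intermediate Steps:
k = 56 (k = 8 - 3*4*(-4) = 8 - 12*(-4) = 8 + 48 = 56)
(k + x(2*(-4) - 4, -2))**2 = (56 + 0)**2 = 56**2 = 3136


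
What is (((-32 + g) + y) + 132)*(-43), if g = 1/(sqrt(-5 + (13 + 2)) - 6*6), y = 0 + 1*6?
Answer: -2930020/643 + 43*sqrt(10)/1286 ≈ -4556.7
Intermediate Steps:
y = 6 (y = 0 + 6 = 6)
g = 1/(-36 + sqrt(10)) (g = 1/(sqrt(-5 + 15) - 36) = 1/(sqrt(10) - 36) = 1/(-36 + sqrt(10)) ≈ -0.030453)
(((-32 + g) + y) + 132)*(-43) = (((-32 + (-18/643 - sqrt(10)/1286)) + 6) + 132)*(-43) = (((-20594/643 - sqrt(10)/1286) + 6) + 132)*(-43) = ((-16736/643 - sqrt(10)/1286) + 132)*(-43) = (68140/643 - sqrt(10)/1286)*(-43) = -2930020/643 + 43*sqrt(10)/1286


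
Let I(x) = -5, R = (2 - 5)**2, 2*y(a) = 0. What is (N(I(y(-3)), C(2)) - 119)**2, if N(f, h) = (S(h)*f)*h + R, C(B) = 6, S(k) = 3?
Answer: 40000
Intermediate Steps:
y(a) = 0 (y(a) = (1/2)*0 = 0)
R = 9 (R = (-3)**2 = 9)
N(f, h) = 9 + 3*f*h (N(f, h) = (3*f)*h + 9 = 3*f*h + 9 = 9 + 3*f*h)
(N(I(y(-3)), C(2)) - 119)**2 = ((9 + 3*(-5)*6) - 119)**2 = ((9 - 90) - 119)**2 = (-81 - 119)**2 = (-200)**2 = 40000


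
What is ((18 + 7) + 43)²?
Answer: 4624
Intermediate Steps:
((18 + 7) + 43)² = (25 + 43)² = 68² = 4624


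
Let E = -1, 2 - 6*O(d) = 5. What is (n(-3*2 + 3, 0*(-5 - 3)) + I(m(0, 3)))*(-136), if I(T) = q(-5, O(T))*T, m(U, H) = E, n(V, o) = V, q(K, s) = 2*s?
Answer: 272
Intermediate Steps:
O(d) = -½ (O(d) = ⅓ - ⅙*5 = ⅓ - ⅚ = -½)
m(U, H) = -1
I(T) = -T (I(T) = (2*(-½))*T = -T)
(n(-3*2 + 3, 0*(-5 - 3)) + I(m(0, 3)))*(-136) = ((-3*2 + 3) - 1*(-1))*(-136) = ((-6 + 3) + 1)*(-136) = (-3 + 1)*(-136) = -2*(-136) = 272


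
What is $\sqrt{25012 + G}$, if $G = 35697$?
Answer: $\sqrt{60709} \approx 246.39$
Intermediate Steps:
$\sqrt{25012 + G} = \sqrt{25012 + 35697} = \sqrt{60709}$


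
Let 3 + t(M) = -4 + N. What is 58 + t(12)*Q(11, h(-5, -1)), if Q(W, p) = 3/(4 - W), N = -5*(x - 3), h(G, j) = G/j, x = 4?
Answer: 442/7 ≈ 63.143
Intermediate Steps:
N = -5 (N = -5*(4 - 3) = -5*1 = -5)
t(M) = -12 (t(M) = -3 + (-4 - 5) = -3 - 9 = -12)
58 + t(12)*Q(11, h(-5, -1)) = 58 - (-36)/(-4 + 11) = 58 - (-36)/7 = 58 - 12*(-3/7) = 58 + 36/7 = 442/7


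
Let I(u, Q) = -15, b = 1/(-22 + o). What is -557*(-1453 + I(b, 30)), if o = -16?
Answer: 817676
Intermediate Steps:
b = -1/38 (b = 1/(-22 - 16) = 1/(-38) = -1/38 ≈ -0.026316)
-557*(-1453 + I(b, 30)) = -557*(-1453 - 15) = -557*(-1468) = 817676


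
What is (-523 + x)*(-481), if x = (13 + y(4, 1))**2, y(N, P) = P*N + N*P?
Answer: 39442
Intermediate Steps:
y(N, P) = 2*N*P (y(N, P) = N*P + N*P = 2*N*P)
x = 441 (x = (13 + 2*4*1)**2 = (13 + 8)**2 = 21**2 = 441)
(-523 + x)*(-481) = (-523 + 441)*(-481) = -82*(-481) = 39442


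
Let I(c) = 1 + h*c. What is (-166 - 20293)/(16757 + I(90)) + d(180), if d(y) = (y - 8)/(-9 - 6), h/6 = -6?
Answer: -877327/67590 ≈ -12.980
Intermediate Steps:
h = -36 (h = 6*(-6) = -36)
I(c) = 1 - 36*c
d(y) = 8/15 - y/15 (d(y) = (-8 + y)/(-15) = (-8 + y)*(-1/15) = 8/15 - y/15)
(-166 - 20293)/(16757 + I(90)) + d(180) = (-166 - 20293)/(16757 + (1 - 36*90)) + (8/15 - 1/15*180) = -20459/(16757 + (1 - 3240)) + (8/15 - 12) = -20459/(16757 - 3239) - 172/15 = -20459/13518 - 172/15 = -877327/67590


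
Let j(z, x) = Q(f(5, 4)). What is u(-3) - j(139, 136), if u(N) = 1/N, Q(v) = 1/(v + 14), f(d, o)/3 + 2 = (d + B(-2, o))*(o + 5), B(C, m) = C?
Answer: -92/267 ≈ -0.34457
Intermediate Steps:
f(d, o) = -6 + 3*(-2 + d)*(5 + o) (f(d, o) = -6 + 3*((d - 2)*(o + 5)) = -6 + 3*((-2 + d)*(5 + o)) = -6 + 3*(-2 + d)*(5 + o))
Q(v) = 1/(14 + v)
j(z, x) = 1/89 (j(z, x) = 1/(14 + (-36 - 6*4 + 15*5 + 3*5*4)) = 1/(14 + (-36 - 24 + 75 + 60)) = 1/(14 + 75) = 1/89)
u(-3) - j(139, 136) = 1/(-3) - 1*1/89 = -⅓ - 1/89 = -92/267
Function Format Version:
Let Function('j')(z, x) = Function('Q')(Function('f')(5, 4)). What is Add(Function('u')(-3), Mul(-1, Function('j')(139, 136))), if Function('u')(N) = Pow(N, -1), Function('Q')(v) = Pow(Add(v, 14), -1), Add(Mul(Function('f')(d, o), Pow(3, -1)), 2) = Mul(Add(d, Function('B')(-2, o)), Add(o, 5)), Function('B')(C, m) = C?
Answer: Rational(-92, 267) ≈ -0.34457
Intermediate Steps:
Function('f')(d, o) = Add(-6, Mul(3, Add(-2, d), Add(5, o))) (Function('f')(d, o) = Add(-6, Mul(3, Mul(Add(d, -2), Add(o, 5)))) = Add(-6, Mul(3, Mul(Add(-2, d), Add(5, o)))) = Add(-6, Mul(3, Add(-2, d), Add(5, o))))
Function('Q')(v) = Pow(Add(14, v), -1)
Function('j')(z, x) = Rational(1, 89) (Function('j')(z, x) = Pow(Add(14, Add(-36, Mul(-6, 4), Mul(15, 5), Mul(3, 5, 4))), -1) = Pow(Add(14, Add(-36, -24, 75, 60)), -1) = Pow(Add(14, 75), -1) = Pow(89, -1) = Rational(1, 89))
Add(Function('u')(-3), Mul(-1, Function('j')(139, 136))) = Add(Pow(-3, -1), Mul(-1, Rational(1, 89))) = Add(Rational(-1, 3), Rational(-1, 89)) = Rational(-92, 267)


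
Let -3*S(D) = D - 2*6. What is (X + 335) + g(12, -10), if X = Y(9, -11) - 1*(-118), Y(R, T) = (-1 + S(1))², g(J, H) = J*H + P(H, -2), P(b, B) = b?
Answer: 2971/9 ≈ 330.11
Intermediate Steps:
S(D) = 4 - D/3 (S(D) = -(D - 2*6)/3 = -(D - 12)/3 = -(-12 + D)/3 = 4 - D/3)
g(J, H) = H + H*J (g(J, H) = J*H + H = H*J + H = H + H*J)
Y(R, T) = 64/9 (Y(R, T) = (-1 + (4 - ⅓*1))² = (-1 + (4 - ⅓))² = (-1 + 11/3)² = (8/3)² = 64/9)
X = 1126/9 (X = 64/9 - 1*(-118) = 64/9 + 118 = 1126/9 ≈ 125.11)
(X + 335) + g(12, -10) = (1126/9 + 335) - 10*(1 + 12) = 4141/9 - 10*13 = 4141/9 - 130 = 2971/9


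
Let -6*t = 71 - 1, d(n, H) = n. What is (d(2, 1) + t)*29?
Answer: -841/3 ≈ -280.33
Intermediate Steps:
t = -35/3 (t = -(71 - 1)/6 = -1/6*70 = -35/3 ≈ -11.667)
(d(2, 1) + t)*29 = (2 - 35/3)*29 = -29/3*29 = -841/3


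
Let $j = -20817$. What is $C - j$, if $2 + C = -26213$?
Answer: $-5398$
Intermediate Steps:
$C = -26215$ ($C = -2 - 26213 = -26215$)
$C - j = -26215 - -20817 = -26215 + 20817 = -5398$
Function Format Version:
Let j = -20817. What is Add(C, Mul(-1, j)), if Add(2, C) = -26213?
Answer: -5398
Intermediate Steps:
C = -26215 (C = Add(-2, -26213) = -26215)
Add(C, Mul(-1, j)) = Add(-26215, Mul(-1, -20817)) = Add(-26215, 20817) = -5398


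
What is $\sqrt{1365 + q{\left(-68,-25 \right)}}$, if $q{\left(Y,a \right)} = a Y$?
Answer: $\sqrt{3065} \approx 55.362$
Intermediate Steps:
$q{\left(Y,a \right)} = Y a$
$\sqrt{1365 + q{\left(-68,-25 \right)}} = \sqrt{1365 - -1700} = \sqrt{1365 + 1700} = \sqrt{3065}$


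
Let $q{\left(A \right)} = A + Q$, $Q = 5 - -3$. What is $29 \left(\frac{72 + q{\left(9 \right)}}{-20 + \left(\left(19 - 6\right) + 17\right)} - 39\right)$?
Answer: $- \frac{8729}{10} \approx -872.9$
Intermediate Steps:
$Q = 8$ ($Q = 5 + 3 = 8$)
$q{\left(A \right)} = 8 + A$ ($q{\left(A \right)} = A + 8 = 8 + A$)
$29 \left(\frac{72 + q{\left(9 \right)}}{-20 + \left(\left(19 - 6\right) + 17\right)} - 39\right) = 29 \left(\frac{72 + \left(8 + 9\right)}{-20 + \left(\left(19 - 6\right) + 17\right)} - 39\right) = 29 \left(\frac{72 + 17}{-20 + \left(13 + 17\right)} - 39\right) = 29 \left(\frac{89}{-20 + 30} - 39\right) = 29 \left(\frac{89}{10} - 39\right) = 29 \left(- \frac{301}{10}\right) = - \frac{8729}{10}$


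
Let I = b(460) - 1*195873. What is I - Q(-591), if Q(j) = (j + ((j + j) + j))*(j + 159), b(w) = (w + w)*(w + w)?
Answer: -370721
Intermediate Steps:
b(w) = 4*w² (b(w) = (2*w)*(2*w) = 4*w²)
I = 650527 (I = 4*460² - 1*195873 = 4*211600 - 195873 = 846400 - 195873 = 650527)
Q(j) = 4*j*(159 + j) (Q(j) = (j + (2*j + j))*(159 + j) = (j + 3*j)*(159 + j) = (4*j)*(159 + j) = 4*j*(159 + j))
I - Q(-591) = 650527 - 4*(-591)*(159 - 591) = 650527 - 4*(-591)*(-432) = 650527 - 1*1021248 = 650527 - 1021248 = -370721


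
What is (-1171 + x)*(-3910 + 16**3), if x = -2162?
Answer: -619938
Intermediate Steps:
(-1171 + x)*(-3910 + 16**3) = (-1171 - 2162)*(-3910 + 16**3) = -3333*(-3910 + 4096) = -3333*186 = -619938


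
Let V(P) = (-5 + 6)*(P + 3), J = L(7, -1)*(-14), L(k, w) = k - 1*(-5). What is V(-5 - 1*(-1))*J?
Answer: 168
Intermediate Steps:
L(k, w) = 5 + k (L(k, w) = k + 5 = 5 + k)
J = -168 (J = (5 + 7)*(-14) = 12*(-14) = -168)
V(P) = 3 + P (V(P) = 1*(3 + P) = 3 + P)
V(-5 - 1*(-1))*J = (3 + (-5 - 1*(-1)))*(-168) = (3 + (-5 + 1))*(-168) = (3 - 4)*(-168) = -1*(-168) = 168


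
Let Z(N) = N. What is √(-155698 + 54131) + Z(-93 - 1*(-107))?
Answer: 14 + I*√101567 ≈ 14.0 + 318.7*I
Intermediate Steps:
√(-155698 + 54131) + Z(-93 - 1*(-107)) = √(-155698 + 54131) + (-93 - 1*(-107)) = √(-101567) + (-93 + 107) = I*√101567 + 14 = 14 + I*√101567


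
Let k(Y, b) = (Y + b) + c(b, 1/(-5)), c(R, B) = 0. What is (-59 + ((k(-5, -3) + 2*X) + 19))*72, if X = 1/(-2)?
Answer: -3528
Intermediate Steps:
k(Y, b) = Y + b (k(Y, b) = (Y + b) + 0 = Y + b)
X = -½ ≈ -0.50000
(-59 + ((k(-5, -3) + 2*X) + 19))*72 = (-59 + (((-5 - 3) + 2*(-½)) + 19))*72 = (-59 + ((-8 - 1) + 19))*72 = (-59 + (-9 + 19))*72 = (-59 + 10)*72 = -49*72 = -3528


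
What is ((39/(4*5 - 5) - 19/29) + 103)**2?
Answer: 231557089/21025 ≈ 11013.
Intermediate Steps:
((39/(4*5 - 5) - 19/29) + 103)**2 = ((39/(20 - 5) - 19*1/29) + 103)**2 = ((39/15 - 19/29) + 103)**2 = ((39*(1/15) - 19/29) + 103)**2 = ((13/5 - 19/29) + 103)**2 = (282/145 + 103)**2 = (15217/145)**2 = 231557089/21025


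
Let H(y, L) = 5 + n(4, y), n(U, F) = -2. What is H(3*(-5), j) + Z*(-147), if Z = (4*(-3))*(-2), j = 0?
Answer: -3525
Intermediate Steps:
H(y, L) = 3 (H(y, L) = 5 - 2 = 3)
Z = 24 (Z = -12*(-2) = 24)
H(3*(-5), j) + Z*(-147) = 3 + 24*(-147) = 3 - 3528 = -3525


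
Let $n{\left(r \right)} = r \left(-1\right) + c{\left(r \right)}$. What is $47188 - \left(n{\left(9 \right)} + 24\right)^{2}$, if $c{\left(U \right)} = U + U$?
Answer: $46099$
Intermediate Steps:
$c{\left(U \right)} = 2 U$
$n{\left(r \right)} = r$ ($n{\left(r \right)} = r \left(-1\right) + 2 r = - r + 2 r = r$)
$47188 - \left(n{\left(9 \right)} + 24\right)^{2} = 47188 - \left(9 + 24\right)^{2} = 47188 - 33^{2} = 47188 - 1089 = 46099$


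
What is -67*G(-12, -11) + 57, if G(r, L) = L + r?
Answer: 1598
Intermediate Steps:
-67*G(-12, -11) + 57 = -67*(-11 - 12) + 57 = -67*(-23) + 57 = 1541 + 57 = 1598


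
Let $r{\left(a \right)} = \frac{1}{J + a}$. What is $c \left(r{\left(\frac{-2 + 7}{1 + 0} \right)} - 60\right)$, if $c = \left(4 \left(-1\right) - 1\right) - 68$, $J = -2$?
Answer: $\frac{13067}{3} \approx 4355.7$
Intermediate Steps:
$c = -73$ ($c = \left(-4 - 1\right) - 68 = -5 - 68 = -73$)
$r{\left(a \right)} = \frac{1}{-2 + a}$
$c \left(r{\left(\frac{-2 + 7}{1 + 0} \right)} - 60\right) = - 73 \left(\frac{1}{-2 + \frac{-2 + 7}{1 + 0}} - 60\right) = - 73 \left(\frac{1}{-2 + \frac{5}{1}} - 60\right) = - 73 \left(\frac{1}{-2 + 5 \cdot 1} - 60\right) = - 73 \left(\frac{1}{-2 + 5} - 60\right) = - 73 \left(\frac{1}{3} - 60\right) = \left(-73\right) \left(- \frac{179}{3}\right) = \frac{13067}{3}$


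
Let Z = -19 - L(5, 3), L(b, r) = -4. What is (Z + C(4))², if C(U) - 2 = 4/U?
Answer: 144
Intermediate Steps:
C(U) = 2 + 4/U
Z = -15 (Z = -19 - 1*(-4) = -19 + 4 = -15)
(Z + C(4))² = (-15 + (2 + 4/4))² = (-15 + (2 + 4*(¼)))² = (-15 + (2 + 1))² = (-15 + 3)² = (-12)² = 144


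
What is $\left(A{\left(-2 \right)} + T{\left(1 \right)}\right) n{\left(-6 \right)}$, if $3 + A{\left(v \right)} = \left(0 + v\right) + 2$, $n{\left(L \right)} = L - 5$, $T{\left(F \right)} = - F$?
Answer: $44$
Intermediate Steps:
$n{\left(L \right)} = -5 + L$
$A{\left(v \right)} = -1 + v$ ($A{\left(v \right)} = -3 + \left(\left(0 + v\right) + 2\right) = -3 + \left(v + 2\right) = -3 + \left(2 + v\right) = -1 + v$)
$\left(A{\left(-2 \right)} + T{\left(1 \right)}\right) n{\left(-6 \right)} = \left(\left(-1 - 2\right) - 1\right) \left(-5 - 6\right) = \left(-3 - 1\right) \left(-11\right) = \left(-4\right) \left(-11\right) = 44$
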